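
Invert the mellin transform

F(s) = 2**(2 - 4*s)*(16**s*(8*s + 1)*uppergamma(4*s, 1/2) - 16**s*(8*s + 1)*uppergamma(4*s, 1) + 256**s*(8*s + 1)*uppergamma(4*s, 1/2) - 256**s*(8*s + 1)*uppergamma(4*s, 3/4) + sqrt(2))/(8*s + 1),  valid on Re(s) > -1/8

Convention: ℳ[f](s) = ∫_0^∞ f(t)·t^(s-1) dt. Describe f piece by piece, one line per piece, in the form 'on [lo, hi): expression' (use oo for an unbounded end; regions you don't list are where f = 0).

on [0, 1/16): t**(1/8)
on [1/16, 1): exp(-t**(1/4))
on [1, 81/16): exp(-t**(1/4)/2)

strip the power substitution: t**(1/4) on [0, 1/4); exp(-sqrt(t)) on [1/4, 1); exp(-sqrt(t)/2) on [1, 9/4)
remove the power substitution first: sqrt(t) on [0, 1/2); exp(-t) on [1/2, 1); exp(-t/2) on [1, 3/2)
f breaks at 1/16, 1 into 3 integrals to sum
for t in [0, 1/16): the term is ∫ t**(1/8)·t^(s-1)
piece [1/16, 1): integrate exp(-t**(1/4)) against the kernel
the [1, 81/16) slice contributes ∫ exp(-t**(1/4)/2)·t^(s-1) dt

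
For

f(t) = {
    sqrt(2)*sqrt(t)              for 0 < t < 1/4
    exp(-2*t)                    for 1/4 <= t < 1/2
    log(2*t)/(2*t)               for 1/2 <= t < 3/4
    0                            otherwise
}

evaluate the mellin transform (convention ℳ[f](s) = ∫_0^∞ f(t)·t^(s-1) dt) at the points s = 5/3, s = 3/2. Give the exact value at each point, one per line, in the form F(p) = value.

reversing the common scale on t: sqrt(t) on [0, 1/2); exp(-t) on [1/2, 1); log(t)/t on [1, 3/2)
f breaks at 1/4, 1/2 into 3 integrals to sum
on [0, 1/4): add ∫ sqrt(2)*sqrt(t)·t^(s-1) dt
[1/4, 1/2) adds the kernel integral of exp(-2*t)
∫ over [1/2, 3/4) of log(2*t)/(2*t)·t^(s-1) joins the sum

F(5/3) = -9*6**(2/3)/32 - 3*6**(2/3)*log(2)/16 - 2**(1/3)*uppergamma(5/3, 1)/4 + 3*2**(1/6)/104 + 2**(1/3)*uppergamma(5/3, 1/2)/4 + 3*6**(2/3)*log(3)/16 + 9*2**(1/3)/16
F(3/2) = -sqrt(3) - sqrt(2)*exp(-1)/4 - sqrt(2)*sqrt(pi)*erfc(1)/8 + sqrt(2)*sqrt(pi)*erfc(sqrt(2)/2)/8 + exp(-1/2)/4 + log(3**(16*sqrt(3))/2**(16*sqrt(3)))/32 + 33*sqrt(2)/32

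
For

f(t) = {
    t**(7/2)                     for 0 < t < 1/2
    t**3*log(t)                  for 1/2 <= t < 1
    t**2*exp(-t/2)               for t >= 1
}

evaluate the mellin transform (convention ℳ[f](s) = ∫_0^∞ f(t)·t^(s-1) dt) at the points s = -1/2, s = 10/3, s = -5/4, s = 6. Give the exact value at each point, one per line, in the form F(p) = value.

F(-1/2) = -71/600 + sqrt(2)/50 + sqrt(2)*log(2)/20 + sqrt(2)*sqrt(pi)*erfc(sqrt(2)/2) + 2*exp(-1/2)
F(10/3) = 2**(2/3)*(-23616*2**(1/3) + 369 + 1083*sqrt(2) + 2337*log(2) + 30312448*2**(2/3)*uppergamma(16/3, 1/2))/1894528
F(-5/4) = 2**(1/4)*(-144*2**(3/4) + 49*sqrt(2) + 72 + 126*log(2) + 882*sqrt(2)*uppergamma(3/4, 1/2))/882
F(6) = -511/41472 + sqrt(2)/9728 + log(2)/4608 + 2127246*exp(-1/2)

remove the shared t-power first: t**(3/2) on [0, 1/2); t*log(t) on [1/2, 1); exp(-t/2) on [1, ∞)
the 3 pieces separated at 1/2, 1 each add one integral
over [0, 1/2), the kernel integral of t**(7/2) enters the sum
∫ over [1/2, 1) of t**3*log(t)·t^(s-1) joins the sum
over [1, ∞), the kernel integral of t**2*exp(-t/2) enters the sum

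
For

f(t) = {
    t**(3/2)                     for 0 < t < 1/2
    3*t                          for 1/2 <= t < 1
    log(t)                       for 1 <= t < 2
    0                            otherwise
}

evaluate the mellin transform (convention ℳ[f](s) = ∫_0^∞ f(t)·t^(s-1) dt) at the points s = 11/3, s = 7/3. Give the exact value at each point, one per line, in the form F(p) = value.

integrate the 3 segments split at 1/2, 1, then add the results
on [0, 1/2) integrate f = t**(3/2) against the kernel
the [1/2, 1) slice contributes ∫ 3*t·t^(s-1) dt
the [1, 2) slice contributes ∫ log(t)·t^(s-1) dt

F(11/3) = -72*2**(2/3)/121 - 9*2**(1/3)/448 + 3*2**(5/6)/992 + 1215/1694 + 24*2**(2/3)*log(2)/11
F(7/3) = -36*2**(1/3)/49 - 9*2**(2/3)/160 + 3*2**(1/6)/184 + 531/490 + 12*2**(1/3)*log(2)/7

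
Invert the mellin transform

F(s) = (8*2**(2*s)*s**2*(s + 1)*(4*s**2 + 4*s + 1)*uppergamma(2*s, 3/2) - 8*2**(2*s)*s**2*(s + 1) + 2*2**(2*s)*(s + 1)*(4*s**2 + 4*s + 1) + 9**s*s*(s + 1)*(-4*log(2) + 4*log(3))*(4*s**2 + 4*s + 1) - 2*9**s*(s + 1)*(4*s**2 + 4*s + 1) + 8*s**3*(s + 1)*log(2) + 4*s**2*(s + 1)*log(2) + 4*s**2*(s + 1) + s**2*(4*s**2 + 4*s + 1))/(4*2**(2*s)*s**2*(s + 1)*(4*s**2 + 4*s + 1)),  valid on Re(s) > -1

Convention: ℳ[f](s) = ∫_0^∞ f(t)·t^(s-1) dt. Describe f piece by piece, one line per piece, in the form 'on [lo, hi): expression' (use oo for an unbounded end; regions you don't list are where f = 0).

invert the power substitution to get t**2 on [0, 1/2); t*log(t) on [1/2, 1); log(t) on [1, 3/2); …
f breaks at 1/4, 1, 9/4 into 4 integrals to sum
the [0, 1/4) slice contributes ∫ t·t^(s-1) dt
segment 1/4 to 1 holds sqrt(t)*log(sqrt(t)); add its integral
over [1, 9/4), the kernel integral of log(sqrt(t)) enters the sum
on [9/4, ∞): add ∫ exp(-sqrt(t))·t^(s-1) dt

on [0, 1/4): t
on [1/4, 1): sqrt(t)*log(sqrt(t))
on [1, 9/4): log(sqrt(t))
on [9/4, oo): exp(-sqrt(t))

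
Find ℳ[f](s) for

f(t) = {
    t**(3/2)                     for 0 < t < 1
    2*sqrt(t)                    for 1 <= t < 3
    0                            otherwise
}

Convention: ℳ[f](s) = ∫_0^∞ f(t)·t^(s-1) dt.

(4*sqrt(3)*3**s*(2*s + 3) - 4*s - 10)/((2*s + 1)*(2*s + 3))
  Re(s) > -3/2

decompose at 1; ℳ[f](s) sums the 2 pieces' integrals
over [0, 1), the kernel integral of t**(3/2) enters the sum
segment [1, 3) carries 2*sqrt(t); integrate it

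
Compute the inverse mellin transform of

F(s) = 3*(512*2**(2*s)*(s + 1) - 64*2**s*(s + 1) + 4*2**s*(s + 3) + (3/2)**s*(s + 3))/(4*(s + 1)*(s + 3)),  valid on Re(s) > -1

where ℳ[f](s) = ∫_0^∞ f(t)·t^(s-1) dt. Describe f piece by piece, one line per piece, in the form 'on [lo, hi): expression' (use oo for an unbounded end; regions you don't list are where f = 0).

on [0, 3/2): 2*t
on [3/2, 2): 3*t/2
on [2, 4): 6*t**3

split f at 3/2, 2: ℳ[f](s) collects 3 kernel integrals
on [0, 3/2): add ∫ 2*t·t^(s-1) dt
for t in [3/2, 2): the term is ∫ 3*t/2·t^(s-1)
on [2, 4) integrate f = 6*t**3 against the kernel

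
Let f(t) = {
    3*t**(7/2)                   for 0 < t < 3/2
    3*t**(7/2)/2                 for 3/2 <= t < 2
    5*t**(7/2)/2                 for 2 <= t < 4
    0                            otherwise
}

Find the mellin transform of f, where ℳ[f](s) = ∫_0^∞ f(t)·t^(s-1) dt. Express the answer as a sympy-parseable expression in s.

summing 3 kernel integrals split by 3/2, 2 yields ℳ[f](s)
[0, 3/2) adds the kernel integral of 3*t**(7/2)
on [3/2, 2) integrate f = 3*t**(7/2)/2 against the kernel
over [2, 4), the kernel integral of 5*t**(7/2)/2 enters the sum

(-2*2**(s + 7/2) + 3*(3/2)**(s + 7/2) + 5*4**(s + 7/2))/(2*s + 7)
  Re(s) > -7/2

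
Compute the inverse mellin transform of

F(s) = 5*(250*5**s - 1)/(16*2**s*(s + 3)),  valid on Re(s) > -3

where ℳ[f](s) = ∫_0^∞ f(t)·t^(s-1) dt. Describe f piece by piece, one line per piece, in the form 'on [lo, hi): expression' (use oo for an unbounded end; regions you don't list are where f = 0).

split f at 1/2: ℳ[f](s) collects 2 kernel integrals
the [0, 1/2) slice contributes ∫ 5*t**3/2·t^(s-1) dt
for t in [1/2, 5/2): the term is ∫ 5*t**3·t^(s-1)

on [0, 1/2): 5*t**3/2
on [1/2, 5/2): 5*t**3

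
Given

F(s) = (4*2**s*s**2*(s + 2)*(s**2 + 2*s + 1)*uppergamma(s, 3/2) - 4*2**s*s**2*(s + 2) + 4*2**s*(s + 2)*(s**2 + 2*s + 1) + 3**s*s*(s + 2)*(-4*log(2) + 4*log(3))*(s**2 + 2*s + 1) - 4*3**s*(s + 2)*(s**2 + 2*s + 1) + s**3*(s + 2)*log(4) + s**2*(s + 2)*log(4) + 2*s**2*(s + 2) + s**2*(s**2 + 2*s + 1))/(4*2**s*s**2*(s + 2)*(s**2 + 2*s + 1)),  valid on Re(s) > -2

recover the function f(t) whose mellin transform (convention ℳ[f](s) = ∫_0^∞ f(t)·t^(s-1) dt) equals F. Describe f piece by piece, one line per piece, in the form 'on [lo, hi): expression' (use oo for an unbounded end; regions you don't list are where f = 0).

on [0, 1/2): t**2
on [1/2, 1): t*log(t)
on [1, 3/2): log(t)
on [3/2, oo): exp(-t)

linearity at 1/2, 1, 3/2 turns ℳ[f](s) into 4 summed integrals
segment 0 to 1/2 holds t**2; add its integral
over [1/2, 1), the kernel integral of t*log(t) enters the sum
for t in [1, 3/2): the term is ∫ log(t)·t^(s-1)
on [3/2, ∞) integrate f = exp(-t) against the kernel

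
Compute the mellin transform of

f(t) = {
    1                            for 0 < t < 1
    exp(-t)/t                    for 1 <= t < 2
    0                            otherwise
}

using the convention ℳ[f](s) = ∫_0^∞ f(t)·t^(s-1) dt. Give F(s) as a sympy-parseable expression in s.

uppergamma(s - 1, 1) - uppergamma(s - 1, 2) + 1/s
  Re(s) > 0

strip the shared t-power: t on [0, 1); exp(-t) on [1, 2)
treat the 2 regions marked off by 1 separately and sum
on [0, 1): add ∫ 1·t^(s-1) dt
the [1, 2) slice contributes ∫ exp(-t)/t·t^(s-1) dt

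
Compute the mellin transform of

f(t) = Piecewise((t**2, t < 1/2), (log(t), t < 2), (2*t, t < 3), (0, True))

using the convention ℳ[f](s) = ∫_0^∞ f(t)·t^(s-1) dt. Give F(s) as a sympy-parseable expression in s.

(-16*2**(2*s)*s**2*(s + 2) + 4*2**(2*s)*s*(s + 1)*(s + 2)*log(2) - 4*2**(2*s)*(s + 1)*(s + 2) + 24*6**s*s**2*(s + 2) + s**2*(s + 1) + 4*s*(s + 1)*(s + 2)*log(2) + 4*(s + 1)*(s + 2))/(4*2**s*s**2*(s + 1)*(s + 2))
  Re(s) > -2

split f at 1/2, 2: ℳ[f](s) collects 3 kernel integrals
on [0, 1/2) integrate f = t**2 against the kernel
on [1/2, 2) integrate f = log(t) against the kernel
piece [2, 3): integrate 2*t against the kernel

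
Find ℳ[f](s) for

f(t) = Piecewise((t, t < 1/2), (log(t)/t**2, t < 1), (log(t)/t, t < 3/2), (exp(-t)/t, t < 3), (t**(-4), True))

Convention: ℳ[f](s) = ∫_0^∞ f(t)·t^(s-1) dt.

back out the shared t-power: t**2 on [0, 1/2); log(t)/t on [1/2, 1); log(t) on [1, 3/2); …
split f at 1/2, 1, 3/2, 3: ℳ[f](s) collects 5 kernel integrals
the [0, 1/2) slice contributes ∫ t·t^(s-1) dt
segment [1/2, 1) carries log(t)/t**2; integrate it
on [1, 3/2): add ∫ log(t)/t·t^(s-1) dt
segment 3/2 to 3 holds exp(-t)/t; add its integral
[3, ∞) adds the kernel integral of t**(-4)

2**(1 - s)*(108*2**(s - 1)*(s - 4)*(s - 1)**2*(s + 1)*(-2*s + (s - 1)**2 + 3)*uppergamma(s - 1, 3/2) - 108*2**(s - 1)*(s - 4)*(s - 1)**2*(s + 1)*(-2*s + (s - 1)**2 + 3)*uppergamma(s - 1, 3) - 108*2**(s - 1)*(s - 4)*(s - 1)**2*(s + 1) + 108*2**(s - 1)*(s - 4)*(s + 1)*(-2*s + (s - 1)**2 + 3) - 108*3**(s - 1)*(s - 4)*(s - 1)*(s + 1)*(-2*s + (s - 1)**2 + 3)*log(2) + 108*3**(s - 1)*(s - 4)*(s - 1)*(s + 1)*(-2*s + (s - 1)**2 + 3)*log(3) - 108*3**(s - 1)*(s - 4)*(s + 1)*(-2*s + (s - 1)**2 + 3) - 4*6**(s - 1)*(s - 1)**2*(s + 1)*(-2*s + (s - 1)**2 + 3) + 216*(s - 4)*(s - 1)**3*(s + 1)*log(2) - 216*(s - 4)*(s - 1)**2*(s + 1)*log(2) + 216*(s - 4)*(s - 1)**2*(s + 1) + 27*(s - 4)*(s - 1)**2*(-2*s + (s - 1)**2 + 3))/(108*(s - 4)*(s - 1)**2*(s + 1)*(-2*s + (s - 1)**2 + 3))
  -1 < Re(s) < 4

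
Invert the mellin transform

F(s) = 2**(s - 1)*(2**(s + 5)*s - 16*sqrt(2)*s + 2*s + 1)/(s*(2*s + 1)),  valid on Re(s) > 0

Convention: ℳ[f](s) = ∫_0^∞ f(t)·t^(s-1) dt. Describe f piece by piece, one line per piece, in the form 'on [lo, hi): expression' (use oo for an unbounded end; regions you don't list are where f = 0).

cuts at 2: linearity sums the 2 kernel integrals
segment [0, 2) carries 1/2; integrate it
[2, 4) adds the kernel integral of 4*sqrt(t)

on [0, 2): 1/2
on [2, 4): 4*sqrt(t)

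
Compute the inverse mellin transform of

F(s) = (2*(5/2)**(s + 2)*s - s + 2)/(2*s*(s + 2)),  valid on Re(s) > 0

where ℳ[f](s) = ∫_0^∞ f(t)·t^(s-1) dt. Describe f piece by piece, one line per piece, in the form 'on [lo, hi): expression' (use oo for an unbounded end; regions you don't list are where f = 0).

summing 2 kernel integrals split by 1 yields ℳ[f](s)
on [0, 1) integrate f = 1/2 against the kernel
∫ t**2·t^(s-1) over [1, 5/2)

on [0, 1): 1/2
on [1, 5/2): t**2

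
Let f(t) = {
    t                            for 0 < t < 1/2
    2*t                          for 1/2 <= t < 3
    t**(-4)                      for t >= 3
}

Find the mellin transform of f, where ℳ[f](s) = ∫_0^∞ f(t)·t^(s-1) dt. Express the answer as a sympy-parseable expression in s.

(970*6**s*s - 3890*6**s - 81*s + 324)/(162*2**s*(s**2 - 3*s - 4))
  -1 < Re(s) < 4

decompose at 1/2, 3; ℳ[f](s) sums the 3 pieces' integrals
∫ t·t^(s-1) over [0, 1/2)
for t in [1/2, 3): the term is ∫ 2*t·t^(s-1)
on [3, ∞): add ∫ t**(-4)·t^(s-1) dt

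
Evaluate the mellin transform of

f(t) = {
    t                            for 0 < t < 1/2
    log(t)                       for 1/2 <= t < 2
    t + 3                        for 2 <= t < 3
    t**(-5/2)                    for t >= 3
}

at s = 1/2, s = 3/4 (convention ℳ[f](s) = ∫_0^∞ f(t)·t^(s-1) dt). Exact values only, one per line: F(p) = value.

breakpoints 1/2, 2, 3: one integral from each of the 4 segments
on [0, 1/2) integrate f = t against the kernel
[1/2, 2) adds the kernel integral of log(t)
the [2, 3) slice contributes ∫ (t + 3)·t^(s-1) dt
on [3, ∞): add ∫ t**(-5/2)·t^(s-1) dt

F(1/2) = sqrt(2)*(-330 + sqrt(2) + 108*log(2) + 144*sqrt(6))/36
F(3/4) = 2**(1/4)*(-436*sqrt(2) + 2*2**(3/4)*3**(1/4) + 65 + log(2**(42 + 84*sqrt(2))) + 180*6**(3/4))/63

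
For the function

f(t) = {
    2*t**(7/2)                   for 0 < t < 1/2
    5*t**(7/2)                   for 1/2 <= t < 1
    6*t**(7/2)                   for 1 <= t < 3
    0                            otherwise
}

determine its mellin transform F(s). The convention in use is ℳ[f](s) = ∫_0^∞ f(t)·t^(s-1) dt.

cuts at 1/2, 1: linearity sums the 3 kernel integrals
∫ 2*t**(7/2)·t^(s-1) over [0, 1/2)
segment [1/2, 1) carries 5*t**(7/2); integrate it
the [1, 3) slice contributes ∫ 6*t**(7/2)·t^(s-1) dt

2*(-3*2**(-s - 7/2) + 6*3**(s + 7/2) - 1)/(2*s + 7)
  Re(s) > -7/2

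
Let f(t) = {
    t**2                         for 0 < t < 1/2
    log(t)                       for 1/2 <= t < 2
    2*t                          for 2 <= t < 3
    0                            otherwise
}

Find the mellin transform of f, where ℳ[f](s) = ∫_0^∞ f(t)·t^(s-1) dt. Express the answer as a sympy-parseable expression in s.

(-16*2**(2*s)*s**2*(s + 2) + 4*2**(2*s)*s*(s + 1)*(s + 2)*log(2) - 4*2**(2*s)*(s + 1)*(s + 2) + 24*6**s*s**2*(s + 2) + s**2*(s + 1) + 4*s*(s + 1)*(s + 2)*log(2) + 4*(s + 1)*(s + 2))/(4*2**s*s**2*(s + 1)*(s + 2))
  Re(s) > -2

treat the 3 regions marked off by 1/2, 2 separately and sum
on [0, 1/2) integrate f = t**2 against the kernel
for t in [1/2, 2): the term is ∫ log(t)·t^(s-1)
segment [2, 3) carries 2*t; integrate it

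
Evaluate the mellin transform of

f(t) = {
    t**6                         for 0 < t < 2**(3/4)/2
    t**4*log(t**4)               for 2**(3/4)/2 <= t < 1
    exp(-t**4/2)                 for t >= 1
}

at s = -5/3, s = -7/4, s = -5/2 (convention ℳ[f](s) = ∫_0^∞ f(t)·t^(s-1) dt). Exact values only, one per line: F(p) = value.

invert the power substitution to get t**3 on [0, sqrt(2)/2); t**2*log(t**2) on [sqrt(2)/2, 1); exp(-t**2/2) on [1, ∞)
undo the power substitution: t**(3/2) on [0, 1/2); t*log(t) on [1/2, 1); exp(-t/2) on [1, ∞)
integrate the 3 segments split at 2**(3/4)/2, 1, then add the results
∫ over [0, 2**(3/4)/2) of t**6·t^(s-1) joins the sum
over [2**(3/4)/2, 1), the kernel integral of t**4*log(t**4) enters the sum
piece [1, ∞): integrate exp(-t**4/2) against the kernel

F(-5/3) = 2**(5/12)*(-1872*2**(7/12) + 294*sqrt(2) + 637*2**(1/6)*uppergamma(-5/12, 1/2) + 1092*log(2) + 1872)/5096
F(-7/4) = 2**(7/16)*(-4352*2**(9/16) + 1377*2**(1/8)*uppergamma(-7/16, 1/2) + 648*sqrt(2) + 2448*log(2) + 4352)/11016
F(-5/2) = 2**(5/8)*(-896*2**(3/8) + 63*2**(3/4)*uppergamma(-5/8, 1/2) + 72*sqrt(2) + 336*log(2) + 896)/1008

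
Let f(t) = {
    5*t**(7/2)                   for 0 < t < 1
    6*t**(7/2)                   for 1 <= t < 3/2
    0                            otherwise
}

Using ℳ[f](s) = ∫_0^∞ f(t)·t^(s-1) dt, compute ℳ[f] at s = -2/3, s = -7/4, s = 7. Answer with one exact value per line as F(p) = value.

F(-2/3) = -6/17 + 81*2**(1/6)*3**(5/6)/34
F(-7/4) = -4/7 + 18*2**(1/4)*3**(3/4)/7
F(7) = -2/21 + 59049*sqrt(6)/3584

the 2 pieces separated at 1 each add one integral
on [0, 1): add ∫ 5*t**(7/2)·t^(s-1) dt
on [1, 3/2): add ∫ 6*t**(7/2)·t^(s-1) dt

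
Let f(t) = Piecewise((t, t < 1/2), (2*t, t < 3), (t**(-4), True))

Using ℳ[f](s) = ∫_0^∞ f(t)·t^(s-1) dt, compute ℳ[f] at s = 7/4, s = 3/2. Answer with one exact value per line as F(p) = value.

f breaks at 1/2, 3 into 3 integrals to sum
over [0, 1/2), the kernel integral of t enters the sum
over [1/2, 3), the kernel integral of 2*t enters the sum
[3, ∞) adds the kernel integral of t**(-4)

F(7/4) = 2**(1/4)*(-243 + 17540*6**(3/4))/5346
F(3/2) = sqrt(2)*(-27 + 1948*sqrt(6))/540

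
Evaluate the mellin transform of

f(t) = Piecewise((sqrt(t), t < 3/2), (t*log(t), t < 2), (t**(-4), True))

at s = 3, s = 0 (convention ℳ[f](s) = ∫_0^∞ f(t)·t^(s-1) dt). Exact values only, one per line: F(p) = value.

F(3) = -81*log(3)/64 - 47/256 + 27*sqrt(6)/56 + 337*log(2)/64
F(0) = -31/64 + log(8*sqrt(6)/9) + sqrt(6)

slice at 3/2, 2, transform all 3 pieces, and sum them
∫ over [0, 3/2) of sqrt(t)·t^(s-1) joins the sum
on [3/2, 2): add ∫ t*log(t)·t^(s-1) dt
on [2, ∞) integrate f = t**(-4) against the kernel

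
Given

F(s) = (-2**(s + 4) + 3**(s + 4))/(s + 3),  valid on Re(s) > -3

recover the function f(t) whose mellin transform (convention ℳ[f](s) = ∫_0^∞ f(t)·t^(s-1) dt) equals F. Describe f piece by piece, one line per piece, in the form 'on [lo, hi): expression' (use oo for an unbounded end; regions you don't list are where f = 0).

linearity at 2 turns ℳ[f](s) into 2 summed integrals
on [0, 2) integrate f = t**3 against the kernel
for t in [2, 3): the term is ∫ 3*t**3·t^(s-1)

on [0, 2): t**3
on [2, 3): 3*t**3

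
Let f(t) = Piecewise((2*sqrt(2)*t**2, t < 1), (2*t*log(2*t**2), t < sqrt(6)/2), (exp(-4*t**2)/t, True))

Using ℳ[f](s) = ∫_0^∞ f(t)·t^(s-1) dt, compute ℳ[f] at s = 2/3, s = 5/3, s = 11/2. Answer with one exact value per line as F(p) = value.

undo the shared t-power: 2*sqrt(2)*t**3 on [0, 1); 2*t**2*log(2*t**2) on [1, sqrt(6)/2); exp(-4*t**2) on [sqrt(6)/2, ∞)
undo the power substitution: 2*sqrt(2)*t**(3/2) on [0, 1); 2*t*log(2*t) on [1, 3/2); exp(-4*t) on [3/2, ∞)
the common scale on t comes off first: t**(3/2) on [0, 2); t*log(t) on [2, 3); exp(-2*t) on [3, ∞)
the 3 pieces separated at 1, sqrt(6)/2 each add one integral
on [0, 1): add ∫ 2*sqrt(2)*t**2·t^(s-1) dt
between 1 and sqrt(6)/2 the integrand is 2*t*log(2*t**2)·t^(s-1)
on [sqrt(6)/2, ∞): add ∫ exp(-4*t**2)/t·t^(s-1) dt

F(2/3) = -18*2**(1/6)*3**(5/6)/25 - 6*log(2)/5 + 2**(1/3)*uppergamma(-1/6, 6)/2 + 3*sqrt(2)/4 + 36/25 + 3*2**(1/6)*3**(5/6)*log(3)/5
F(5/3) = -27*12**(1/3)/64 - 3*log(2)/4 + 2**(1/3)*uppergamma(1/3, 6)/4 + 9/16 + 6*sqrt(2)/11 + 9*12**(1/3)*log(3)/16
F(11/2) = -27*2**(3/4)*3**(1/4)/169 - 4*log(2)/13 + sqrt(2)*uppergamma(9/4, 6)/64 + 16/169 + 4*sqrt(2)/15 + 27*2**(3/4)*3**(1/4)*log(3)/52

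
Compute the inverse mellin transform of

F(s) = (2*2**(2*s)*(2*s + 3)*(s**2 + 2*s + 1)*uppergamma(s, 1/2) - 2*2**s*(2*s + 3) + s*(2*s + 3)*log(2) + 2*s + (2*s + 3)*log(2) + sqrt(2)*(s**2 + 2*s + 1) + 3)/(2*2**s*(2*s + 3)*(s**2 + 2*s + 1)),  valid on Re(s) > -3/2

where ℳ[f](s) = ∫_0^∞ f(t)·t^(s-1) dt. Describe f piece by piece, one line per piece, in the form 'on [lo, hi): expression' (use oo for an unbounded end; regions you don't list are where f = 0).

along the cuts 1/2, 1, ℳ[f](s) splits into 3 integrals
piece [0, 1/2): integrate t**(3/2) against the kernel
∫ over [1/2, 1) of t*log(t)·t^(s-1) joins the sum
over [1, ∞), the kernel integral of exp(-t/2) enters the sum

on [0, 1/2): t**(3/2)
on [1/2, 1): t*log(t)
on [1, oo): exp(-t/2)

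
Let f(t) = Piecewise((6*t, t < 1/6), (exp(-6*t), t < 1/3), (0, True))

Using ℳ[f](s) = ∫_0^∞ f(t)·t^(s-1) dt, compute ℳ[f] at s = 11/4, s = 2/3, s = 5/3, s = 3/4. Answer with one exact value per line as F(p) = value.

undo the common scale on t: 3*t on [0, 1/3); exp(-3*t) on [1/3, 2/3)
peel off the common scale on t: t on [0, 1); exp(-t) on [1, 2)
treat the 2 regions marked off by 1/6 separately and sum
segment [0, 1/6) carries 6*t; integrate it
the [1/6, 1/3) slice contributes ∫ exp(-6*t)·t^(s-1) dt

F(11/4) = 6**(1/4)*(-15*uppergamma(11/4, 2) + 4 + 15*uppergamma(11/4, 1))/3240
F(2/3) = 6**(1/3)*(-5*uppergamma(2/3, 2) + 5*uppergamma(2/3, 1) + 3)/30
F(5/3) = 6**(1/3)*(-8*uppergamma(5/3, 2) + 3 + 8*uppergamma(5/3, 1))/288
F(3/4) = 6**(1/4)*(-7*uppergamma(3/4, 2) + 7*uppergamma(3/4, 1) + 4)/42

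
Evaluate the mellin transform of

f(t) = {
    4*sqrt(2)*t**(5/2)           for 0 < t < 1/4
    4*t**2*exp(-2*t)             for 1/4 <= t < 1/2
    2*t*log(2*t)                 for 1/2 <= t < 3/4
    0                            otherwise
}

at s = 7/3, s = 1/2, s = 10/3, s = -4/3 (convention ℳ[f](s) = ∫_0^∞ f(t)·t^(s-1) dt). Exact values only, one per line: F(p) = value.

invert the common scale on t to get t**(5/2) on [0, 1/2); t**2*exp(-t) on [1/2, 1); t*log(t) on [1, 3/2)
undo the shared t-power: sqrt(t) on [0, 1/2); exp(-t) on [1/2, 1); log(t)/t on [1, 3/2)
linearity at 1/4, 1/2 turns ℳ[f](s) into 3 summed integrals
between 0 and 1/4 the integrand is 4*sqrt(2)*t**(5/2)·t^(s-1)
on [1/4, 1/2) integrate f = 4*t**2*exp(-2*t) against the kernel
segment [1/2, 3/4) carries 2*t*log(2*t); integrate it

F(7/3) = -2**(2/3)*uppergamma(13/3, 1)/8 - 81*6**(1/3)*log(2)/640 - 243*6**(1/3)/6400 + 3*2**(5/6)/3712 + 9*2**(2/3)/800 + 81*6**(1/3)*log(3)/640 + 2**(2/3)*uppergamma(13/3, 1/2)/8
F(1/2) = -5*sqrt(2)*exp(-1)/4 - sqrt(3)/3 - 3*sqrt(2)*sqrt(pi)*erfc(1)/8 + 3*sqrt(2)*sqrt(pi)*erfc(sqrt(2)/2)/8 + 35*sqrt(2)/144 + log(3**(72*sqrt(3))/2**(72*sqrt(3)))/144 + exp(-1/2)
F(10/3) = -2**(2/3)*uppergamma(16/3, 1)/16 - 243*6**(1/3)*log(2)/3328 - 729*6**(1/3)/43264 + 3*2**(5/6)/17920 + 9*2**(2/3)/2704 + 243*6**(1/3)*log(3)/3328 + 2**(2/3)*uppergamma(16/3, 1/2)/16
F(-4/3) = -6*6**(2/3) + log(2**(2*6**(2/3))/3**(2*6**(2/3))) - 2*2**(1/3)*uppergamma(2/3, 1) + 6*2**(1/6)/7 + 2*2**(1/3)*uppergamma(2/3, 1/2) + 18*2**(1/3)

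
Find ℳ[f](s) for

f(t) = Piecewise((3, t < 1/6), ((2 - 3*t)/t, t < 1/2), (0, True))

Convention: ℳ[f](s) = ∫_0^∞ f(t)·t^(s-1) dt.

(3**s*s + 3**(s + 1) - 6*s - 6)/(6**s*s*(s - 1))
  Re(s) > 0

the shared t-power comes off first: 3*t on [0, 1/6); 2 - 3*t on [1/6, 1/2)
strip the common scale on t: t on [0, 1/2); 2 - t on [1/2, 3/2)
cuts at 1/6: linearity sums the 2 kernel integrals
piece [0, 1/6): integrate 3 against the kernel
piece [1/6, 1/2): integrate (2 - 3*t)/t against the kernel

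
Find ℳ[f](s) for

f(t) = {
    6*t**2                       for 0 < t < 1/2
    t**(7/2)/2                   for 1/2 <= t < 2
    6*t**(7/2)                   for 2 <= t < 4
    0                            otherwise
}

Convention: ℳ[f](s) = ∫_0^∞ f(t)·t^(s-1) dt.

decompose at 1/2, 2; ℳ[f](s) sums the 3 pieces' integrals
∫ 6*t**2·t^(s-1) over [0, 1/2)
∫ over [1/2, 2) of t**(7/2)/2·t^(s-1) joins the sum
on [2, 4): add ∫ 6*t**(7/2)·t^(s-1) dt

(24576*2**(2*s)*(s + 2) - 2**(1/2 - s)*(s + 2) - 1408*2**(s + 1/2)*(s + 2) + 24*(2*s + 7)/2**s)/(16*(s + 2)*(2*s + 7))
  Re(s) > -2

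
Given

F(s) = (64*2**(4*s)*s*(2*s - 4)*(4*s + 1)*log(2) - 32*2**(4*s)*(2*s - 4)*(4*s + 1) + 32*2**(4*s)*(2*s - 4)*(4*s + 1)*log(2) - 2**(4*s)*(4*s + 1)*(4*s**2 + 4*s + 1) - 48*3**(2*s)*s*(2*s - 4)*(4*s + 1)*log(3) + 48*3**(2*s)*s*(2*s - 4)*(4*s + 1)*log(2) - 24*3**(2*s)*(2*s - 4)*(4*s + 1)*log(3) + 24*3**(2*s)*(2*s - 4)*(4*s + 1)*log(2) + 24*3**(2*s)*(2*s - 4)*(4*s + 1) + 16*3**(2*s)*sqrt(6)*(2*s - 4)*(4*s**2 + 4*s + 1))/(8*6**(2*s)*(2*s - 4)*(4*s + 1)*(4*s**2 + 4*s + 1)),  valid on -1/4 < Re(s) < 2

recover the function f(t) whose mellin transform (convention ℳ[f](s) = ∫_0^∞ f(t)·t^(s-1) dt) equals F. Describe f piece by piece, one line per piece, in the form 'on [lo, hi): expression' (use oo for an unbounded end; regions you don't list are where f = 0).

remove the power substitution first: sqrt(3)*sqrt(t) on [0, 1/2); 3*t*log(3*t) on [1/2, 2/3); 1/(81*t**4) on [2/3, ∞)
remove the common scale on t first: sqrt(t) on [0, 3/2); t*log(t) on [3/2, 2); t**(-4) on [2, ∞)
breakpoints 1/4, 4/9: one integral from each of the 3 segments
piece [0, 1/4): integrate sqrt(3)*t**(1/4) against the kernel
between 1/4 and 4/9 the integrand is 3*sqrt(t)*log(3*sqrt(t))·t^(s-1)
∫ over [4/9, ∞) of 1/(81*t**2)·t^(s-1) joins the sum

on [0, 1/4): sqrt(3)*t**(1/4)
on [1/4, 4/9): 3*sqrt(t)*log(3*sqrt(t))
on [4/9, oo): 1/(81*t**2)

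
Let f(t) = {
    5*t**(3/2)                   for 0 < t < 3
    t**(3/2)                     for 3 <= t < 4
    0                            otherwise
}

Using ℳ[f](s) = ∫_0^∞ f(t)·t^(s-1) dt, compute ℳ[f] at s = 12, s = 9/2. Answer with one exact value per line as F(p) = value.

F(12) = 472392*sqrt(3) + 268435456/27
F(9/2) = 3506/3

treat the 2 regions marked off by 3 separately and sum
between 0 and 3 the integrand is 5*t**(3/2)·t^(s-1)
on [3, 4) integrate f = t**(3/2) against the kernel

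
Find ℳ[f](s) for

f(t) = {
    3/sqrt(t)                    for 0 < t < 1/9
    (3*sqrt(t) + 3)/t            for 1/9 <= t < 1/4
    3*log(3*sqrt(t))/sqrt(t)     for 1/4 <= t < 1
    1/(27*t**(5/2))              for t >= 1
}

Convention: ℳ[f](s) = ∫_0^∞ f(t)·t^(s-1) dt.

6**(2 - 2*s)*(-324*2**(2*s - 2)*(s - 1)*(2*s - 5)*(4*s + 4*(s - 1)**2 - 3) - 162*2**(2*s - 2)*(2*s - 5)*(4*s + 4*(s - 1)**2 - 3) - 324*3**(2*s - 2)*(s - 1)**2*(2*s - 5)*(2*s - 1)*log(3) + 324*3**(2*s - 2)*(s - 1)**2*(2*s - 5)*(2*s - 1)*log(2) - 162*3**(2*s - 2)*(s - 1)*(2*s - 5)*(2*s - 1)*log(3) + 162*3**(2*s - 2)*(s - 1)*(2*s - 5)*(2*s - 1)*log(2) + 162*3**(2*s - 2)*(s - 1)*(2*s - 5)*(2*s - 1) + 486*3**(2*s - 2)*(s - 1)*(2*s - 5)*(4*s + 4*(s - 1)**2 - 3) + 162*3**(2*s - 2)*(2*s - 5)*(4*s + 4*(s - 1)**2 - 3) + 648*6**(2*s - 2)*(s - 1)**2*(2*s - 5)*(2*s - 1)*log(3) - 324*6**(2*s - 2)*(s - 1)*(2*s - 5)*(2*s - 1) + 324*6**(2*s - 2)*(s - 1)*(2*s - 5)*(2*s - 1)*log(3) - 4*6**(2*s - 2)*(s - 1)*(2*s - 1)*(4*s + 4*(s - 1)**2 - 3))/(54*(s - 1)*(2*s - 5)*(2*s - 1)*(4*s + 4*(s - 1)**2 - 3))
  1/2 < Re(s) < 5/2

invert the shared t-power to get 3*sqrt(t) on [0, 1/9); 3*sqrt(t) + 3 on [1/9, 1/4); 3*sqrt(t)*log(3*sqrt(t)) on [1/4, 1); …
remove the power substitution first: 3*t on [0, 1/3); 3*t + 3 on [1/3, 1/2); 3*t*log(3*t) on [1/2, 1); …
peel off the common scale on t: t on [0, 1); t + 3 on [1, 3/2); t*log(t) on [3/2, 3); …
breakpoints 1/9, 1/4, 1: one integral from each of the 4 segments
the [0, 1/9) slice contributes ∫ 3/sqrt(t)·t^(s-1) dt
the [1/9, 1/4) slice contributes ∫ (3*sqrt(t) + 3)/t·t^(s-1) dt
the [1/4, 1) slice contributes ∫ 3*log(3*sqrt(t))/sqrt(t)·t^(s-1) dt
[1, ∞) adds the kernel integral of 1/(27*t**(5/2))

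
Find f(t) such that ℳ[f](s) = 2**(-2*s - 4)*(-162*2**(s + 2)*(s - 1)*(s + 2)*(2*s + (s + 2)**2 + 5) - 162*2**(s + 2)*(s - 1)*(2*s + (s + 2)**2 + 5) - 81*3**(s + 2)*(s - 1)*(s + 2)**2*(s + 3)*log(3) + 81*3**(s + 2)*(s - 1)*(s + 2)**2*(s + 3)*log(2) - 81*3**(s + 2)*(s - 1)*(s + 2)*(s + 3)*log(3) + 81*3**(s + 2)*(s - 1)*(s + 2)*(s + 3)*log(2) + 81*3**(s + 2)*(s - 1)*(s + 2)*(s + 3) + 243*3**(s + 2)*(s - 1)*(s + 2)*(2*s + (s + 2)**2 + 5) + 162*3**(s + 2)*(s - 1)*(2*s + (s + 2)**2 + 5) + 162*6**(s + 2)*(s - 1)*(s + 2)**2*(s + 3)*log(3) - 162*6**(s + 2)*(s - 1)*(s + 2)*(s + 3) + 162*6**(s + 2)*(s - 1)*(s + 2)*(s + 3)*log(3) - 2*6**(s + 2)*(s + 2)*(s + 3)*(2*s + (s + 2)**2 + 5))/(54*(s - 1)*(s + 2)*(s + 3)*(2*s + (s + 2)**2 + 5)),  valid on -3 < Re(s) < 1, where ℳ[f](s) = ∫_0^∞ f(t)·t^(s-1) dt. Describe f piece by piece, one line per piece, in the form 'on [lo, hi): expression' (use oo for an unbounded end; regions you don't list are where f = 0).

on [0, 1/2): 2*t**3
on [1/2, 3/4): t**2*(2*t + 3)
on [3/4, 3/2): 2*t**3*log(2*t)
on [3/2, oo): 1/(8*t)

back out the shared t-power: 2*t on [0, 1/2); 2*t + 3 on [1/2, 3/4); 2*t*log(2*t) on [3/4, 3/2); …
peel off the common scale on t: t on [0, 1); t + 3 on [1, 3/2); t*log(t) on [3/2, 3); …
treat the 4 regions marked off by 1/2, 3/4, 3/2 separately and sum
[0, 1/2) adds the kernel integral of 2*t**3
over [1/2, 3/4), the kernel integral of t**2*(2*t + 3) enters the sum
segment 3/4 to 3/2 holds 2*t**3*log(2*t); add its integral
between 3/2 and ∞ the integrand is 1/(8*t)·t^(s-1)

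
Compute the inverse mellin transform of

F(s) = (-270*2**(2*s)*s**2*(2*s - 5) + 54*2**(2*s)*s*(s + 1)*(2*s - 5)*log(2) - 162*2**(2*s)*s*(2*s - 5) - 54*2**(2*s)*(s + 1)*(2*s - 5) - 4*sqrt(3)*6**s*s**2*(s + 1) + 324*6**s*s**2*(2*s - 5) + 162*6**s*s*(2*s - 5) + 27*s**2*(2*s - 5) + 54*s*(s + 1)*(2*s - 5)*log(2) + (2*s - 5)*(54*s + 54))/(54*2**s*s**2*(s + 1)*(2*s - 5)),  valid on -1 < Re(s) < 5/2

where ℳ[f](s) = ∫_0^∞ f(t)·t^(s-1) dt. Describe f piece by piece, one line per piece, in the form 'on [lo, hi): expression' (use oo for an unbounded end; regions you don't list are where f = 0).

on [0, 1/2): t
on [1/2, 2): log(t)
on [2, 3): t + 3
on [3, oo): t**(-5/2)

f breaks at 1/2, 2, 3 into 4 integrals to sum
over [0, 1/2), the kernel integral of t enters the sum
the [1/2, 2) slice contributes ∫ log(t)·t^(s-1) dt
∫ (t + 3)·t^(s-1) over [2, 3)
on [3, ∞) integrate f = t**(-5/2) against the kernel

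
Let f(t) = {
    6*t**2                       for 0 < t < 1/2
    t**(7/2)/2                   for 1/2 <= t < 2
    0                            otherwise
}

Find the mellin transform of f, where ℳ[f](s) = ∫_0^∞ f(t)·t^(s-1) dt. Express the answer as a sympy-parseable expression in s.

(-2**(1/2 - s)*(s + 2) + 128*2**(s + 1/2)*(s + 2) + 24*(2*s + 7)/2**s)/(16*(s + 2)*(2*s + 7))
  Re(s) > -2

decompose at 1/2; ℳ[f](s) sums the 2 pieces' integrals
∫ over [0, 1/2) of 6*t**2·t^(s-1) joins the sum
[1/2, 2) adds the kernel integral of t**(7/2)/2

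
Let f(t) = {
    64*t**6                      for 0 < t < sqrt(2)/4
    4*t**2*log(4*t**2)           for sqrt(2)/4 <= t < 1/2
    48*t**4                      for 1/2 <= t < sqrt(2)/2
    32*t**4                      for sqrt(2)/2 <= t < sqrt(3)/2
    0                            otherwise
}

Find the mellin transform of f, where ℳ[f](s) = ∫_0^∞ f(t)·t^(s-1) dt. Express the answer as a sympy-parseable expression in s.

(16*2**(s/2)*(s + 4)*(s + 6) - 24*2**(s/2)*(s + 6)*(4*s - (s + 4)**2 + 12) + 32*2**s*(s + 6)*(4*s - (s + 4)**2 + 12) + 144*6**(s/2)*(s + 6)*(4*s - (s + 4)**2 + 12) - 4*(s + 4)**2*(s + 6)*log(2) - 8*(s + 4)*(s + 6) + 8*(s + 4)*(s + 6)*log(2) + (s + 4)*(4*s - (s + 4)**2 + 12))/(8*2**(3*s/2)*(s + 4)*(s + 6)*(4*s - (s + 4)**2 + 12))
  Re(s) > -6

peel off the common scale on t: t**6 on [0, sqrt(2)/2); t**2*log(t**2) on [sqrt(2)/2, 1); 3*t**4 on [1, sqrt(2)); …
peel off the power substitution: t**3 on [0, 1/2); t*log(t) on [1/2, 1); 3*t**2 on [1, 2); …
reversing the shared t-power: t on [0, 1/2); log(t)/t on [1/2, 1); 3 on [1, 2); …
summing 4 kernel integrals split by sqrt(2)/4, 1/2, sqrt(2)/2 yields ℳ[f](s)
between 0 and sqrt(2)/4 the integrand is 64*t**6·t^(s-1)
on [sqrt(2)/4, 1/2) integrate f = 4*t**2*log(4*t**2) against the kernel
∫ over [1/2, sqrt(2)/2) of 48*t**4·t^(s-1) joins the sum
∫ 32*t**4·t^(s-1) over [sqrt(2)/2, sqrt(3)/2)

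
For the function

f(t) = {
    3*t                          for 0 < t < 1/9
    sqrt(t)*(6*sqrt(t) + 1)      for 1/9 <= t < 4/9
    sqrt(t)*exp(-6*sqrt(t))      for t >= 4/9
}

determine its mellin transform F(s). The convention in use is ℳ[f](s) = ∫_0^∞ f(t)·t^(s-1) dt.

undo the power substitution: 3*t**2 on [0, 1/3); t*(6*t + 1) on [1/3, 2/3); t*exp(-6*t) on [2/3, ∞)
peel off the shared t-power: 3*t on [0, 1/3); 6*t + 1 on [1/3, 2/3); exp(-6*t) on [2/3, ∞)
invert the common scale on t to get t on [0, 1); 2*t + 1 on [1, 2); exp(-2*t) on [2, ∞)
along the cuts 1/9, 4/9, ℳ[f](s) splits into 3 integrals
segment [0, 1/9) carries 3*t; integrate it
on [1/9, 4/9): add ∫ sqrt(t)*(6*sqrt(t) + 1)·t^(s-1) dt
piece [4/9, ∞): integrate sqrt(t)*exp(-6*sqrt(t)) against the kernel

(10*2**(4*s)*(2*s + 1) + 2*2**(4*s) - 2*2**(2*s)*(2*s + 1) - 4**s + (s + 1)*(2*s + 1)*uppergamma(2*s + 1, 4))/(3*36**s*(s + 1)*(2*s + 1))
  Re(s) > -1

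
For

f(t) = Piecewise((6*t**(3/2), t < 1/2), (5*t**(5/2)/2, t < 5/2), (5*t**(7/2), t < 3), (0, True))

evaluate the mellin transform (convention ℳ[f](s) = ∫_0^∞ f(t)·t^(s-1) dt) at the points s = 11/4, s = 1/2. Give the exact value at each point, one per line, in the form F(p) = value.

F(11/4) = -3125*2**(3/4)*5**(1/4)/42 + 419*2**(3/4)/11424 + 2916*3**(1/4)/5
F(1/2) = 12689/192

along the cuts 1/2, 5/2, ℳ[f](s) splits into 3 integrals
segment 0 to 1/2 holds 6*t**(3/2); add its integral
segment 1/2 to 5/2 holds 5*t**(5/2)/2; add its integral
∫ 5*t**(7/2)·t^(s-1) over [5/2, 3)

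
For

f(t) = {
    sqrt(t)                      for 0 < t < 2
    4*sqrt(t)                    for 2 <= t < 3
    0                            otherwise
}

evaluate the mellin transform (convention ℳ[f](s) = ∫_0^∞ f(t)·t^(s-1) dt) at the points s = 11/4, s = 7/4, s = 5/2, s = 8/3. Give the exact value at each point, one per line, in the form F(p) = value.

F(11/4) = -96*2**(1/4)/13 + 432*3**(1/4)/13
F(7/4) = -16*2**(1/4)/3 + 16*3**(1/4)
F(5/2) = 28
F(8/3) = -144*2**(1/6)/19 + 648*3**(1/6)/19

breakpoints 2: one integral from each of the 2 segments
on [0, 2) integrate f = sqrt(t) against the kernel
over [2, 3), the kernel integral of 4*sqrt(t) enters the sum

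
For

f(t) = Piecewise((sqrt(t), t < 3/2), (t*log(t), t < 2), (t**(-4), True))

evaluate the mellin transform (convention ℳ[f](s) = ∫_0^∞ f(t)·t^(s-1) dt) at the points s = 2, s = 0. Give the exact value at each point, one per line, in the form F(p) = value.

F(2) = -9*log(3)/8 - 7/18 + 9*sqrt(6)/20 + 91*log(2)/24
F(0) = -31/64 + log(8*sqrt(6)/9) + sqrt(6)

integrate the 3 segments split at 3/2, 2, then add the results
segment [0, 3/2) carries sqrt(t); integrate it
segment [3/2, 2) carries t*log(t); integrate it
for t in [2, ∞): the term is ∫ t**(-4)·t^(s-1)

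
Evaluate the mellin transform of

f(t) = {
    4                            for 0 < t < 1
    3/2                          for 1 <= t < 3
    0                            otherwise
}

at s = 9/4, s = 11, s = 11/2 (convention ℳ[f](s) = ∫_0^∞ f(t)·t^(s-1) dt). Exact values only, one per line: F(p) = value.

F(9/4) = 10/9 + 6*3**(1/4)
F(11) = 265723/11
F(11/2) = 5/11 + 729*sqrt(3)/11

summing 2 kernel integrals split by 1 yields ℳ[f](s)
∫ 4·t^(s-1) over [0, 1)
the [1, 3) slice contributes ∫ 3/2·t^(s-1) dt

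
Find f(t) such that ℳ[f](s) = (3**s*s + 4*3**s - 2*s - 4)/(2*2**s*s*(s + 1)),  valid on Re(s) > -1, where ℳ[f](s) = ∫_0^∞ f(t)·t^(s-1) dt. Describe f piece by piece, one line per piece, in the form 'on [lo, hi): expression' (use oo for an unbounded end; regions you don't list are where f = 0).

on [0, 1/2): t
on [1/2, 3/2): 2 - t

treat the 2 regions marked off by 1/2 separately and sum
for t in [0, 1/2): the term is ∫ t·t^(s-1)
segment [1/2, 3/2) carries (2 - t); integrate it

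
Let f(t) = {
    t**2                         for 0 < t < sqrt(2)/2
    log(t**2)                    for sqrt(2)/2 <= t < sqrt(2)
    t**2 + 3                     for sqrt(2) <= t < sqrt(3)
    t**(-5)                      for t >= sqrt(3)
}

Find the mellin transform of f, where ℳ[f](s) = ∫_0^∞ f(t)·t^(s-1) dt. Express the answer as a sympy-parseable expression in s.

(-135*2**s*s**2*(s - 5)/2 + 27*2**s*s*(s/2 + 1)*(s - 5)*log(2) - 81*2**s*s*(s - 5) - 54*2**s*(s/2 + 1)*(s - 5) - sqrt(3)*6**(s/2)*s**2*(s/2 + 1) + 81*6**(s/2)*s**2*(s - 5) + 81*6**(s/2)*s*(s - 5) + 27*s**2*(s - 5)/4 + 27*s*(s/2 + 1)*(s - 5)*log(2) + (s - 5)*(27*s + 54))/(27*2**(s/2)*s**2*(s/2 + 1)*(s - 5))
  -2 < Re(s) < 5

the power substitution comes off first: t on [0, 1/2); log(t) on [1/2, 2); t + 3 on [2, 3); …
treat the 4 regions marked off by sqrt(2)/2, sqrt(2), sqrt(3) separately and sum
piece [0, sqrt(2)/2): integrate t**2 against the kernel
∫ over [sqrt(2)/2, sqrt(2)) of log(t**2)·t^(s-1) joins the sum
on [sqrt(2), sqrt(3)): add ∫ (t**2 + 3)·t^(s-1) dt
[sqrt(3), ∞) adds the kernel integral of t**(-5)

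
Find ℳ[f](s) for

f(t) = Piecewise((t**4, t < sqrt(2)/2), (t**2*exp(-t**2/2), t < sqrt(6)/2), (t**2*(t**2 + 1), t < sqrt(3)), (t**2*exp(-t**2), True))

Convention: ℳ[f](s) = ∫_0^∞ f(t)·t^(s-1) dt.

(2*2**(s/2)*(s + 2)*(s + 4)*uppergamma(s/2 + 1, 3) + 4*2**s*(s + 2)*(s + 4)*uppergamma(s/2 + 1, 1/4) - 4*2**s*(s + 2)*(s + 4)*uppergamma(s/2 + 1, 3/4) - 15*3**(s/2)*(s + 2) - 12*3**(s/2) + 48*6**(s/2)*(s + 2) + 24*6**(s/2) + s + 2)/(4*2**(s/2)*(s + 2)*(s + 4))
  Re(s) > -4

the shared t-power comes off first: t**2 on [0, sqrt(2)/2); exp(-t**2/2) on [sqrt(2)/2, sqrt(6)/2); t**2 + 1 on [sqrt(6)/2, sqrt(3)); …
back out the power substitution: t on [0, 1/2); exp(-t/2) on [1/2, 3/2); t + 1 on [3/2, 3); …
split f at sqrt(2)/2, sqrt(6)/2, sqrt(3): ℳ[f](s) collects 4 kernel integrals
segment 0 to sqrt(2)/2 holds t**4; add its integral
segment sqrt(2)/2 to sqrt(6)/2 holds t**2*exp(-t**2/2); add its integral
segment [sqrt(6)/2, sqrt(3)) carries t**2*(t**2 + 1); integrate it
the [sqrt(3), ∞) slice contributes ∫ t**2*exp(-t**2)·t^(s-1) dt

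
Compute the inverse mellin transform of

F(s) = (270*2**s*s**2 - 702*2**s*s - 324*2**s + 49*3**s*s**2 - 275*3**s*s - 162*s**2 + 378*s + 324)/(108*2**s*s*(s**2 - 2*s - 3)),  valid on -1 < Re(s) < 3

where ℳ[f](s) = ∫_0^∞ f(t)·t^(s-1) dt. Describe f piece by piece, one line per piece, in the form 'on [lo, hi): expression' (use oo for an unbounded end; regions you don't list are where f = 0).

linearity at 1/2, 1, 3/2 turns ℳ[f](s) into 4 summed integrals
segment [0, 1/2) carries t; integrate it
between 1/2 and 1 the integrand is (2*t + 1)·t^(s-1)
over [1, 3/2), the kernel integral of t/2 enters the sum
∫ t**(-3)·t^(s-1) over [3/2, ∞)

on [0, 1/2): t
on [1/2, 1): 2*t + 1
on [1, 3/2): t/2
on [3/2, oo): t**(-3)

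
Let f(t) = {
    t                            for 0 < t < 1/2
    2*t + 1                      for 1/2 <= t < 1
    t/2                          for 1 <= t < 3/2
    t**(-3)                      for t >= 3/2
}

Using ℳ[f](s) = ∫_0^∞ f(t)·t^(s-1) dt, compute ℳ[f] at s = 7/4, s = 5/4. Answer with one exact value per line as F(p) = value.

split f at 1/2, 1, 3/2: ℳ[f](s) collects 4 kernel integrals
on [0, 1/2): add ∫ t·t^(s-1) dt
on [1/2, 1): add ∫ (2*t + 1)·t^(s-1) dt
piece [1, 3/2): integrate t/2 against the kernel
the [3/2, ∞) slice contributes ∫ t**(-3)·t^(s-1) dt

F(7/4) = 2**(1/4)*(-2610 + 5299*3**(3/4) + 7740*2**(3/4))/13860
F(5/4) = 2**(3/4)*(-322 + 475*3**(1/4) + 924*2**(1/4))/1260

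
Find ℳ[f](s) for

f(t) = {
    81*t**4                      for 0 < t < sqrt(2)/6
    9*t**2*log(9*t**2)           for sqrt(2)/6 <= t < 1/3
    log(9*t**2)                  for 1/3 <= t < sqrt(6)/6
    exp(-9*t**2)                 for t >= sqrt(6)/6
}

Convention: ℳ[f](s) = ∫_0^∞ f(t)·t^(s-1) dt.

(sqrt(2)/6)**s*(2*2**(s/2)*s**2*(s + 4)*(s**2 + 4*s + 4)*uppergamma(s/2, 3/2) - 8*2**(s/2)*s**2*(s + 4) + 8*2**(s/2)*(s + 4)*(s**2 + 4*s + 4) + 3**(s/2)*s*(s + 4)*(-4*log(2) + 4*log(3))*(s**2 + 4*s + 4) - 8*3**(s/2)*(s + 4)*(s**2 + 4*s + 4) + s**3*(s + 4)*log(4) + 4*s**2*(s + 4)*log(2) + 4*s**2*(s + 4) + s**2*(s**2 + 4*s + 4))/(4*s**2*(s + 4)*(s**2 + 4*s + 4))
  Re(s) > -4

reversing the common scale on t: t**4 on [0, sqrt(2)/2); t**2*log(t**2) on [sqrt(2)/2, 1); log(t**2) on [1, sqrt(6)/2); …
remove the power substitution first: t**2 on [0, 1/2); t*log(t) on [1/2, 1); log(t) on [1, 3/2); …
f breaks at sqrt(2)/6, 1/3, sqrt(6)/6 into 4 integrals to sum
∫ 81*t**4·t^(s-1) over [0, sqrt(2)/6)
segment sqrt(2)/6 to 1/3 holds 9*t**2*log(9*t**2); add its integral
∫ log(9*t**2)·t^(s-1) over [1/3, sqrt(6)/6)
on [sqrt(6)/6, ∞) integrate f = exp(-9*t**2) against the kernel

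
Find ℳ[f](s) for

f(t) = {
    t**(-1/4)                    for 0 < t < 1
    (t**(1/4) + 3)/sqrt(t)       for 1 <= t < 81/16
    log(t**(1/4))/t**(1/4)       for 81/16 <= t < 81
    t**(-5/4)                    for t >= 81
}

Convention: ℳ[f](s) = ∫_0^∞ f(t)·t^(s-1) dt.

undo the power substitution: 1/sqrt(t) on [0, 1); (sqrt(t) + 3)/t on [1, 9/4); log(sqrt(t))/sqrt(t) on [9/4, 9); …
undo the shared t-power: sqrt(t) on [0, 1); sqrt(t) + 3 on [1, 9/4); sqrt(t)*log(sqrt(t)) on [9/4, 9); …
strip the power substitution: t on [0, 1); t + 3 on [1, 3/2); t*log(t) on [3/2, 3); …
f breaks at 1, 81/16, 81 into 4 integrals to sum
[0, 1) adds the kernel integral of t**(-1/4)
the [1, 81/16) slice contributes ∫ (t**(1/4) + 3)/sqrt(t)·t^(s-1) dt
piece [81/16, 81): integrate log(t**(1/4))/t**(1/4) against the kernel
on [81, ∞) integrate f = t**(-5/4) against the kernel

2**(2 - 4*s)*(-324*2**(4*s - 2)*(2*s - 1)*(4*s - 5)*(8*s + 4*(2*s - 1)**2 - 3) - 162*2**(4*s - 2)*(4*s - 5)*(8*s + 4*(2*s - 1)**2 - 3) - 324*3**(4*s - 2)*(2*s - 1)**2*(4*s - 5)*(4*s - 1)*log(3) + 324*3**(4*s - 2)*(2*s - 1)**2*(4*s - 5)*(4*s - 1)*log(2) - 162*3**(4*s - 2)*(2*s - 1)*(4*s - 5)*(4*s - 1)*log(3) + 162*3**(4*s - 2)*(2*s - 1)*(4*s - 5)*(4*s - 1)*log(2) + 162*3**(4*s - 2)*(2*s - 1)*(4*s - 5)*(4*s - 1) + 486*3**(4*s - 2)*(2*s - 1)*(4*s - 5)*(8*s + 4*(2*s - 1)**2 - 3) + 162*3**(4*s - 2)*(4*s - 5)*(8*s + 4*(2*s - 1)**2 - 3) + 648*6**(4*s - 2)*(2*s - 1)**2*(4*s - 5)*(4*s - 1)*log(3) - 324*6**(4*s - 2)*(2*s - 1)*(4*s - 5)*(4*s - 1) + 324*6**(4*s - 2)*(2*s - 1)*(4*s - 5)*(4*s - 1)*log(3) - 4*6**(4*s - 2)*(2*s - 1)*(4*s - 1)*(8*s + 4*(2*s - 1)**2 - 3))/(27*(2*s - 1)*(4*s - 5)*(4*s - 1)*(8*s + 4*(2*s - 1)**2 - 3))
  1/4 < Re(s) < 5/4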